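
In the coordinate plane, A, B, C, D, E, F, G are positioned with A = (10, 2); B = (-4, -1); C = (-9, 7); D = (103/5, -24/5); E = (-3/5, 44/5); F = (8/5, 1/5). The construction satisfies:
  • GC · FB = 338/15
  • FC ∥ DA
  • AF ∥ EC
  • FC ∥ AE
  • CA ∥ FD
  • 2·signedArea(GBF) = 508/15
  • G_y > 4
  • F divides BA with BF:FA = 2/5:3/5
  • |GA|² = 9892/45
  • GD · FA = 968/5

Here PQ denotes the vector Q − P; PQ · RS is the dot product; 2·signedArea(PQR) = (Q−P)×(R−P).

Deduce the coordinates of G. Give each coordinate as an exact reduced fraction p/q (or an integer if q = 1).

G = (-68/15, 74/15)

1. G_x = -68/15  [GC · FB = 338/15 ∩ 2·signedArea(GBF) = 508/15]
2. G_y = 74/15  [GC · FB = 338/15 ∩ 2·signedArea(GBF) = 508/15]
   → G = (-68/15, 74/15)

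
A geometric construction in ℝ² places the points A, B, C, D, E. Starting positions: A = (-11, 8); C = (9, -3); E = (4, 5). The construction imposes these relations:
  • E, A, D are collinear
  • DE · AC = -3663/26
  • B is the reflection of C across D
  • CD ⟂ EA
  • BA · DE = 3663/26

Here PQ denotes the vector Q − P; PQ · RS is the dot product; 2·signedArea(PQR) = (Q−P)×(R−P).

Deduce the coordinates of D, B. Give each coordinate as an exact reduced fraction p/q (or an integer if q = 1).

1. D_x = 269/26  [E, A, D are collinear ∩ CD ⟂ EA]
2. D_y = 97/26  [E, A, D are collinear ∩ CD ⟂ EA]
   → D = (269/26, 97/26)
3. B_x = 152/13  [B is the reflection of C across D]
4. B_y = 136/13  [B is the reflection of C across D]
   → B = (152/13, 136/13)

B = (152/13, 136/13)
D = (269/26, 97/26)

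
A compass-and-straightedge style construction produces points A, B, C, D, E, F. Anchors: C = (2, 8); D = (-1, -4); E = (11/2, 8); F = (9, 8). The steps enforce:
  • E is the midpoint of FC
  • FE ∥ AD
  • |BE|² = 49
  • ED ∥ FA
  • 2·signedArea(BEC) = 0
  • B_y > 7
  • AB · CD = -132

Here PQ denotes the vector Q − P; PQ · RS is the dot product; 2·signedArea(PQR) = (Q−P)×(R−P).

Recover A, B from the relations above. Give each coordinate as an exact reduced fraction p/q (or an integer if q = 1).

A = (5/2, -4)
B = (-3/2, 8)

1. A_x = 5/2  [FE ∥ AD ∩ ED ∥ FA]
2. A_y = -4  [FE ∥ AD ∩ ED ∥ FA]
   → A = (5/2, -4)
3. B_x = -3/2  [2·signedArea(BEC) = 0 ∩ AB · CD = -132]
4. B_y = 8  [2·signedArea(BEC) = 0 ∩ AB · CD = -132]
   → B = (-3/2, 8)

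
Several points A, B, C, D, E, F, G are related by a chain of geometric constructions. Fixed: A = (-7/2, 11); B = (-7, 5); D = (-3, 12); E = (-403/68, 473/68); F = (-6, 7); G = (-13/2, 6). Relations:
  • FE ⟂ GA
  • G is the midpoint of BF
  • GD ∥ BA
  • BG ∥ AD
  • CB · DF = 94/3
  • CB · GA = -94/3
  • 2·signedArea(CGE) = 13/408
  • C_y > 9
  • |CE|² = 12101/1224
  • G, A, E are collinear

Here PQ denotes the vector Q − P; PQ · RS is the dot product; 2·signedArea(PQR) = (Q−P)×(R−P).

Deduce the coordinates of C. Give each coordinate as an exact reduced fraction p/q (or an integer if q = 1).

1. C_x = -13/3  [CB · DF = 94/3 ∩ 2·signedArea(CGE) = 13/408]
2. C_y = 29/3  [CB · DF = 94/3 ∩ 2·signedArea(CGE) = 13/408]
   → C = (-13/3, 29/3)

C = (-13/3, 29/3)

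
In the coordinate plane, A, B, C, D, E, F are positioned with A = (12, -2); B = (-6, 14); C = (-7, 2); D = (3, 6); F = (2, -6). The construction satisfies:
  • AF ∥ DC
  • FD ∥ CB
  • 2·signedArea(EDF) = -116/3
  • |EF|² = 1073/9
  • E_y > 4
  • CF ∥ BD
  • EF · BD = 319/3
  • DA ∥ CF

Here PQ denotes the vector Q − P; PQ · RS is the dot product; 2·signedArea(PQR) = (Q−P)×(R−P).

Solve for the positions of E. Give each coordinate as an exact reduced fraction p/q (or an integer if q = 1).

1. E_x = -1/3  [EF · BD = 319/3 ∩ 2·signedArea(EDF) = -116/3]
2. E_y = 14/3  [EF · BD = 319/3 ∩ 2·signedArea(EDF) = -116/3]
   → E = (-1/3, 14/3)

E = (-1/3, 14/3)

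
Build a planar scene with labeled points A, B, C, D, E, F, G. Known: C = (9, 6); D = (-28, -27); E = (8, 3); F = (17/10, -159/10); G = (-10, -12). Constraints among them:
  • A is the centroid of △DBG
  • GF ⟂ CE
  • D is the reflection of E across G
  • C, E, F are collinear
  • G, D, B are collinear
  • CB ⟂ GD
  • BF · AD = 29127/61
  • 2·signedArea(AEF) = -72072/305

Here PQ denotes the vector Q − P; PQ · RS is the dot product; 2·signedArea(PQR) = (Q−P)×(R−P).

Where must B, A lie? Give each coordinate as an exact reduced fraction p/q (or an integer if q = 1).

1. B_x = 614/61  [G, D, B are collinear ∩ CB ⟂ GD]
2. B_y = 288/61  [G, D, B are collinear ∩ CB ⟂ GD]
   → B = (614/61, 288/61)
3. A_x = -568/61  [A is the centroid of △DBG]
4. A_y = -697/61  [A is the centroid of △DBG]
   → A = (-568/61, -697/61)

A = (-568/61, -697/61)
B = (614/61, 288/61)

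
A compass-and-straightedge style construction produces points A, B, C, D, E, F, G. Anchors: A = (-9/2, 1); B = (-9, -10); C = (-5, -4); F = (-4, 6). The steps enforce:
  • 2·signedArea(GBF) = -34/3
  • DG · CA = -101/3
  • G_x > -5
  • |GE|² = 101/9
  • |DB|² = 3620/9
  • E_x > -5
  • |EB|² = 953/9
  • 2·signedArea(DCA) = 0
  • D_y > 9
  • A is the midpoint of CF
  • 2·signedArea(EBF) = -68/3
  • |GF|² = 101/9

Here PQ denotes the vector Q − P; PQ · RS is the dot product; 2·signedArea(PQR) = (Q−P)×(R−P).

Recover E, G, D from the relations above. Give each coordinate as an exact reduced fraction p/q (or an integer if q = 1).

1. E_x = -14/3  [line -16·x + 5·y + -214/3 = 0 ∩ |EB|² = 953/9]
2. E_y = -2/3  [line -16·x + 5·y + -214/3 = 0 ∩ |EB|² = 953/9]
   → E = (-14/3, -2/3)
3. G_x = -13/3  [line -16·x + 5·y + -248/3 = 0 ∩ |GE|² = 101/9]
4. G_y = 8/3  [line -16·x + 5·y + -248/3 = 0 ∩ |GE|² = 101/9]
   → G = (-13/3, 8/3)
5. D_x = -11/3  [2·signedArea(DCA) = 0 ∩ DG · CA = -101/3]
6. D_y = 28/3  [2·signedArea(DCA) = 0 ∩ DG · CA = -101/3]
   → D = (-11/3, 28/3)

D = (-11/3, 28/3)
E = (-14/3, -2/3)
G = (-13/3, 8/3)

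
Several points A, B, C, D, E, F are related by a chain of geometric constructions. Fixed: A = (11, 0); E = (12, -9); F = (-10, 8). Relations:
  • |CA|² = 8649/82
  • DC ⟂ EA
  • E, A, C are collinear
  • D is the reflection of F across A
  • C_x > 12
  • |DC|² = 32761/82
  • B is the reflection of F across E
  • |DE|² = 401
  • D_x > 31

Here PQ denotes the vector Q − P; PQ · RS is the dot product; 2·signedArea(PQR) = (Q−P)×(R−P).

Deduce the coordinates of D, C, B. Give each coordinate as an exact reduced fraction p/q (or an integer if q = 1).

B = (34, -26)
C = (995/82, -837/82)
D = (32, -8)

1. D_x = 32  [D is the reflection of F across A]
2. D_y = -8  [D is the reflection of F across A]
   → D = (32, -8)
3. C_x = 995/82  [E, A, C are collinear ∩ DC ⟂ EA]
4. C_y = -837/82  [E, A, C are collinear ∩ DC ⟂ EA]
   → C = (995/82, -837/82)
5. B_x = 34  [B is the reflection of F across E]
6. B_y = -26  [B is the reflection of F across E]
   → B = (34, -26)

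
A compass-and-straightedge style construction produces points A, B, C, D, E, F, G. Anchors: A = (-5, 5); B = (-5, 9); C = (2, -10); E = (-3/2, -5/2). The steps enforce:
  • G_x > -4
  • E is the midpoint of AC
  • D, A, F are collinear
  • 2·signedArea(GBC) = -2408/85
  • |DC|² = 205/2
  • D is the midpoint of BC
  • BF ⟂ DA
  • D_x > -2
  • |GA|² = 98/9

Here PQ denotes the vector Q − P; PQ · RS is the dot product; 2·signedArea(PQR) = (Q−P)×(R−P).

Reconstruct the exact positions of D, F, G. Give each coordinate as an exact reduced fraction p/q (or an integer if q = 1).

1. D_x = -3/2  [D is the midpoint of BC]
2. D_y = -1/2  [D is the midpoint of BC]
   → D = (-3/2, -1/2)
3. F_x = -579/85  [D, A, F are collinear ∩ BF ⟂ DA]
4. F_y = 667/85  [D, A, F are collinear ∩ BF ⟂ DA]
   → F = (-579/85, 667/85)
5. G_x = -988/255  [line 19·x + 7·y + 5128/85 = 0 ∩ |GA|² = 98/9]
6. G_y = 484/255  [line 19·x + 7·y + 5128/85 = 0 ∩ |GA|² = 98/9]
   → G = (-988/255, 484/255)

D = (-3/2, -1/2)
F = (-579/85, 667/85)
G = (-988/255, 484/255)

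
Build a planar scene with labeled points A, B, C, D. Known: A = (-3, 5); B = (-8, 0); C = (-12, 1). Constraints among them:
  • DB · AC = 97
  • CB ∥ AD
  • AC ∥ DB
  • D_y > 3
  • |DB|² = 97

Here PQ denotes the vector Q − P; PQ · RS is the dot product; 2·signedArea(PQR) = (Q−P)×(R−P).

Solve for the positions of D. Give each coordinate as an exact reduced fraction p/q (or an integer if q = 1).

1. D_x = 1  [AC ∥ DB ∩ CB ∥ AD]
2. D_y = 4  [AC ∥ DB ∩ CB ∥ AD]
   → D = (1, 4)

D = (1, 4)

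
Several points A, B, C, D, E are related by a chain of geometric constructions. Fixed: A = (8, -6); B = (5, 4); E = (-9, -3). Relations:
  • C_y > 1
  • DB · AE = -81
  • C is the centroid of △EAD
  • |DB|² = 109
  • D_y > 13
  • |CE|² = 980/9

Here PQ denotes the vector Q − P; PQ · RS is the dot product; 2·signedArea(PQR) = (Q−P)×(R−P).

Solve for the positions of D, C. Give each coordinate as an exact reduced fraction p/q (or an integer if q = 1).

C = (1/3, 5/3)
D = (2, 14)

1. D_x = 2  [line 17·x + -3·y + 8 = 0 ∩ |DB|² = 109]
2. D_y = 14  [line 17·x + -3·y + 8 = 0 ∩ |DB|² = 109]
   → D = (2, 14)
3. C_x = 1/3  [C is the centroid of △EAD]
4. C_y = 5/3  [C is the centroid of △EAD]
   → C = (1/3, 5/3)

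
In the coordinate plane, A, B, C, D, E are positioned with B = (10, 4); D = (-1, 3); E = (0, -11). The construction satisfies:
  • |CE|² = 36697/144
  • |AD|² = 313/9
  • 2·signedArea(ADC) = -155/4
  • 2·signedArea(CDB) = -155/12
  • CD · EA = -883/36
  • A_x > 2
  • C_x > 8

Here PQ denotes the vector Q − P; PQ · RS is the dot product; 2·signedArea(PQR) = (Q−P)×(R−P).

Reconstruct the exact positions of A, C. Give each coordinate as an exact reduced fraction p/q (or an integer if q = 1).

A = (3, -4/3)
C = (33/4, 8/3)

1. C_x = 33/4  [line -1·x + 11·y + -253/12 = 0 ∩ |CE|² = 36697/144]
2. C_y = 8/3  [line -1·x + 11·y + -253/12 = 0 ∩ |CE|² = 36697/144]
   → C = (33/4, 8/3)
3. A_x = 3  [2·signedArea(ADC) = -155/4 ∩ CD · EA = -883/36]
4. A_y = -4/3  [2·signedArea(ADC) = -155/4 ∩ CD · EA = -883/36]
   → A = (3, -4/3)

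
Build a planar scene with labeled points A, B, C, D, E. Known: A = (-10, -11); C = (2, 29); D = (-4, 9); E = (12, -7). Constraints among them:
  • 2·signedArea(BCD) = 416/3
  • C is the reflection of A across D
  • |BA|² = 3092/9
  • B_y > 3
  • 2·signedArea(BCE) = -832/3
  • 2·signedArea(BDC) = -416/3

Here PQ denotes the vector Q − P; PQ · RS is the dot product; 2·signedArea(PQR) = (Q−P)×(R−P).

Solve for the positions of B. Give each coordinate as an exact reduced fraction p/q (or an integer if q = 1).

B = (4/3, 11/3)

1. B_x = 4/3  [2·signedArea(BDC) = -416/3 ∩ 2·signedArea(BCE) = -832/3]
2. B_y = 11/3  [2·signedArea(BDC) = -416/3 ∩ 2·signedArea(BCE) = -832/3]
   → B = (4/3, 11/3)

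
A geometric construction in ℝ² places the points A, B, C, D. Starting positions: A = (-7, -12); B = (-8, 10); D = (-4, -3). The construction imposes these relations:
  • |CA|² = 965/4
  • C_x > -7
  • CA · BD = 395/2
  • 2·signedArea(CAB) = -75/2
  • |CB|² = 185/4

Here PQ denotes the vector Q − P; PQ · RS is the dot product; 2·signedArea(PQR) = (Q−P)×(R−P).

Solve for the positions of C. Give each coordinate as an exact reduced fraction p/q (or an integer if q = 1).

1. C_x = -6  [CA · BD = 395/2 ∩ 2·signedArea(CAB) = -75/2]
2. C_y = 7/2  [CA · BD = 395/2 ∩ 2·signedArea(CAB) = -75/2]
   → C = (-6, 7/2)

C = (-6, 7/2)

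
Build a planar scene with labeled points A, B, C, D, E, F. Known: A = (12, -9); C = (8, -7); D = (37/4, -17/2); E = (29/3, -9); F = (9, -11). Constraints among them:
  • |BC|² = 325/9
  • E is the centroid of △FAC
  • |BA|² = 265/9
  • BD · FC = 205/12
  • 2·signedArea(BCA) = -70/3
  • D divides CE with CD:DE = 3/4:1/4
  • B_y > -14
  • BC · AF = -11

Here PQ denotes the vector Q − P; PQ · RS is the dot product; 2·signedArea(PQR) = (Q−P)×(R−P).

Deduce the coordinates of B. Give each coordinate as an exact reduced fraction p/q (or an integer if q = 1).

1. B_x = 25/3  [2·signedArea(BCA) = -70/3 ∩ BC · AF = -11]
2. B_y = -13  [2·signedArea(BCA) = -70/3 ∩ BC · AF = -11]
   → B = (25/3, -13)

B = (25/3, -13)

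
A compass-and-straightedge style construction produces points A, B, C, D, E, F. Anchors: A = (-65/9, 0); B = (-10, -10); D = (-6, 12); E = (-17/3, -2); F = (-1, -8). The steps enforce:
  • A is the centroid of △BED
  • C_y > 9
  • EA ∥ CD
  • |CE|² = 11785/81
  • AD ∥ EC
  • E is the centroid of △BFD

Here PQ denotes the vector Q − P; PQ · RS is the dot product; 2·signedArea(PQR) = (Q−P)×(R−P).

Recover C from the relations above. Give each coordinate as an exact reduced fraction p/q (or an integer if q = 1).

1. C_x = -40/9  [EA ∥ CD ∩ AD ∥ EC]
2. C_y = 10  [EA ∥ CD ∩ AD ∥ EC]
   → C = (-40/9, 10)

C = (-40/9, 10)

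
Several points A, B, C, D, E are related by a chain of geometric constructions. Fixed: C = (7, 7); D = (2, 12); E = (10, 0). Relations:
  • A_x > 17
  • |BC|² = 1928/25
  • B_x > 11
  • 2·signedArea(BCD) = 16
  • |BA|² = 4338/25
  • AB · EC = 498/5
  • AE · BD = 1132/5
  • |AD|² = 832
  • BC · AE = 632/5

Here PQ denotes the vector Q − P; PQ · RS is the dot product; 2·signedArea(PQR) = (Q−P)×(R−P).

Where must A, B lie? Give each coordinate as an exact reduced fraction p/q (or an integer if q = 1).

A = (18, -12)
B = (57/5, -3/5)

1. B_x = 57/5  [line -5·x + -5·y + 54 = 0 ∩ |BC|² = 1928/25]
2. B_y = -3/5  [line -5·x + -5·y + 54 = 0 ∩ |BC|² = 1928/25]
   → B = (57/5, -3/5)
3. A_x = 18  [AB · EC = 498/5 ∩ BC · AE = 632/5]
4. A_y = -12  [AB · EC = 498/5 ∩ BC · AE = 632/5]
   → A = (18, -12)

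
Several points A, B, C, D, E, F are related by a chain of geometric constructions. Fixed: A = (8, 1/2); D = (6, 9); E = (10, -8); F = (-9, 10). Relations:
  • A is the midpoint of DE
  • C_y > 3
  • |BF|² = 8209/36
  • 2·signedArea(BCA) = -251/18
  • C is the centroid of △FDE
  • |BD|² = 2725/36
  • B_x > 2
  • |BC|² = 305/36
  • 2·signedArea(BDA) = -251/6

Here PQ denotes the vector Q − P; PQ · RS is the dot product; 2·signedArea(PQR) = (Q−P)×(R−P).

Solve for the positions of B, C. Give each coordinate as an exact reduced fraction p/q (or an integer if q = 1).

B = (3, 5/6)
C = (7/3, 11/3)

1. B_x = 3  [line 17/2·x + 2·y + -163/6 = 0 ∩ |BF|² = 8209/36]
2. B_y = 5/6  [line 17/2·x + 2·y + -163/6 = 0 ∩ |BF|² = 8209/36]
   → B = (3, 5/6)
3. C_x = 7/3  [2·signedArea(BCA) = -251/18 ∩ C is the centroid of △FDE]
4. C_y = 11/3  [2·signedArea(BCA) = -251/18 ∩ C is the centroid of △FDE]
   → C = (7/3, 11/3)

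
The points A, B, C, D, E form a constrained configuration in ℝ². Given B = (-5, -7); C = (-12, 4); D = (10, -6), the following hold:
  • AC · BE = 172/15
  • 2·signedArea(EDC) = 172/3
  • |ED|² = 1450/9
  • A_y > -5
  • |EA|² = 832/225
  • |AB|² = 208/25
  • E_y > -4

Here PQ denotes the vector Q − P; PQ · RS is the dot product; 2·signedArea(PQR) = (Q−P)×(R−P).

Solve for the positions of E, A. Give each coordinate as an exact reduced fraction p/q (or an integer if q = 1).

A = (-17/5, -23/5)
E = (-7/3, -3)

1. E_x = -7/3  [line -10·x + -22·y + -268/3 = 0 ∩ |ED|² = 1450/9]
2. E_y = -3  [line -10·x + -22·y + -268/3 = 0 ∩ |ED|² = 1450/9]
   → E = (-7/3, -3)
3. A_x = -17/5  [line -8/3·x + -4·y + -412/15 = 0 ∩ |EA|² = 832/225]
4. A_y = -23/5  [line -8/3·x + -4·y + -412/15 = 0 ∩ |EA|² = 832/225]
   → A = (-17/5, -23/5)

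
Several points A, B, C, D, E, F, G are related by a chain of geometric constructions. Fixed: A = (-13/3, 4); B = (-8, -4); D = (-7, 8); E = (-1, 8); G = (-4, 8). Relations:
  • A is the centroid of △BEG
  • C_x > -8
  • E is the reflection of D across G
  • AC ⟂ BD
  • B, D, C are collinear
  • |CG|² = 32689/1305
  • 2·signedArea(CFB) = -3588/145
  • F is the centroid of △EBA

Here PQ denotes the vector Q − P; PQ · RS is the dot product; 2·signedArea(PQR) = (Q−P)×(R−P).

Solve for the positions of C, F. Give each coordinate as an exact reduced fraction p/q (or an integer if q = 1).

C = (-3181/435, 616/145)
F = (-40/9, 8/3)

1. C_x = -3181/435  [B, D, C are collinear ∩ AC ⟂ BD]
2. C_y = 616/145  [B, D, C are collinear ∩ AC ⟂ BD]
   → C = (-3181/435, 616/145)
3. F_x = -40/9  [F is the centroid of △EBA]
4. F_y = 8/3  [F is the centroid of △EBA]
   → F = (-40/9, 8/3)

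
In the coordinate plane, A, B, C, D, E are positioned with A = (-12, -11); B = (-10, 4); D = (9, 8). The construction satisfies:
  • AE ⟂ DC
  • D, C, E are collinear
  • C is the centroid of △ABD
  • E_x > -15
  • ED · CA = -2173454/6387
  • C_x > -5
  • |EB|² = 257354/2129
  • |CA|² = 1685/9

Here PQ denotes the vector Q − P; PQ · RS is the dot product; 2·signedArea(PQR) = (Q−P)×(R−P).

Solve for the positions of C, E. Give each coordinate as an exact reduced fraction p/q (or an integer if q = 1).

C = (-13/3, 1/3)
E = (-31919/2129, -12339/2129)

1. C_x = -13/3  [C is the centroid of △ABD]
2. C_y = 1/3  [C is the centroid of △ABD]
   → C = (-13/3, 1/3)
3. E_x = -31919/2129  [D, C, E are collinear ∩ AE ⟂ DC]
4. E_y = -12339/2129  [D, C, E are collinear ∩ AE ⟂ DC]
   → E = (-31919/2129, -12339/2129)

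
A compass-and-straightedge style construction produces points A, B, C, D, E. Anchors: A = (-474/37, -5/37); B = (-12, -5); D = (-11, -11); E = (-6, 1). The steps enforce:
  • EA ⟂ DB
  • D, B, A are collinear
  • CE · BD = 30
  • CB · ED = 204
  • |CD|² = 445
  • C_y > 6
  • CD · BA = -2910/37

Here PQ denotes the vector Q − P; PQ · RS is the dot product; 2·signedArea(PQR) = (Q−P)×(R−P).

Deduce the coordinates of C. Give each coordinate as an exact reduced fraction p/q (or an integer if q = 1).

C = (0, 7)

1. C_x = 0  [CE · BD = 30 ∩ CB · ED = 204]
2. C_y = 7  [CE · BD = 30 ∩ CB · ED = 204]
   → C = (0, 7)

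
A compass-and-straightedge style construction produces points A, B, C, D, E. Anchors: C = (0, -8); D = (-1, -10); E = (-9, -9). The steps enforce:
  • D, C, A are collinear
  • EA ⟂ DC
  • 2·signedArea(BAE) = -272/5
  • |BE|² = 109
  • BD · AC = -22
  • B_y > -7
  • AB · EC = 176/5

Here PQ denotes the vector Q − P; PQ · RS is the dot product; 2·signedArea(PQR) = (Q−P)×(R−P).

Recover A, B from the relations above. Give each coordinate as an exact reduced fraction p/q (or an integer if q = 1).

A = (-11/5, -62/5)
B = (1, -6)

1. A_x = -11/5  [D, C, A are collinear ∩ EA ⟂ DC]
2. A_y = -62/5  [D, C, A are collinear ∩ EA ⟂ DC]
   → A = (-11/5, -62/5)
3. B_x = 1  [BD · AC = -22 ∩ AB · EC = 176/5]
4. B_y = -6  [BD · AC = -22 ∩ AB · EC = 176/5]
   → B = (1, -6)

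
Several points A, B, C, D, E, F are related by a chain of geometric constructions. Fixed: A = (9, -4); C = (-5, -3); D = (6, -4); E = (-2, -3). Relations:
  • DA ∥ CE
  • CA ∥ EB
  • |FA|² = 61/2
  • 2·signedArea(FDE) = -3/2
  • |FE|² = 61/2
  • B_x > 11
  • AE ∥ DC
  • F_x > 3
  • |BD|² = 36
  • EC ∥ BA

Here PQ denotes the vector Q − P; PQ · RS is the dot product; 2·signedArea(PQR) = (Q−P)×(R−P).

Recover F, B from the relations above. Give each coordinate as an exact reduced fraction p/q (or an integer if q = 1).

B = (12, -4)
F = (7/2, -7/2)

1. F_x = 7/2  [line -1·x + -8·y + -49/2 = 0 ∩ |FE|² = 61/2]
2. F_y = -7/2  [line -1·x + -8·y + -49/2 = 0 ∩ |FE|² = 61/2]
   → F = (7/2, -7/2)
3. B_x = 12  [EC ∥ BA ∩ CA ∥ EB]
4. B_y = -4  [EC ∥ BA ∩ CA ∥ EB]
   → B = (12, -4)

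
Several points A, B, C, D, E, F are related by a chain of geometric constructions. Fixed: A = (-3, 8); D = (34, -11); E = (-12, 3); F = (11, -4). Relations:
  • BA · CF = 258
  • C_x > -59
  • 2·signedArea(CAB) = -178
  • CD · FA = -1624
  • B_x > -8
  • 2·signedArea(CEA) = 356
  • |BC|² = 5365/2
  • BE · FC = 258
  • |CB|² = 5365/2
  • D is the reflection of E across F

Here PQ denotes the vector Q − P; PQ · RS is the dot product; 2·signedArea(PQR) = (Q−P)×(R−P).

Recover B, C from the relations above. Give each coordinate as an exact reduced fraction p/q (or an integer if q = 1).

B = (-15/2, 11/2)
C = (-58, 17)

1. C_x = -58  [2·signedArea(CEA) = 356 ∩ CD · FA = -1624]
2. C_y = 17  [2·signedArea(CEA) = 356 ∩ CD · FA = -1624]
   → C = (-58, 17)
3. B_x = -15/2  [BA · CF = 258 ∩ 2·signedArea(CAB) = -178]
4. B_y = 11/2  [BA · CF = 258 ∩ 2·signedArea(CAB) = -178]
   → B = (-15/2, 11/2)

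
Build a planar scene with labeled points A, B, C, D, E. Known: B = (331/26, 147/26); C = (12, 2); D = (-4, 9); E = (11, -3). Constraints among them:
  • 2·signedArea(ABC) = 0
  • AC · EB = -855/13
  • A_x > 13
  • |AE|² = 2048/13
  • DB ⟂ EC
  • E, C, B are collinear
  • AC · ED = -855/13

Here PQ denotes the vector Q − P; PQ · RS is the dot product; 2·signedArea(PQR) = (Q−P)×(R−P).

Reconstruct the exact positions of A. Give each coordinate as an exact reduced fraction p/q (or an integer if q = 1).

A = (175/13, 121/13)

1. A_x = 175/13  [2·signedArea(ABC) = 0 ∩ AC · ED = -855/13]
2. A_y = 121/13  [2·signedArea(ABC) = 0 ∩ AC · ED = -855/13]
   → A = (175/13, 121/13)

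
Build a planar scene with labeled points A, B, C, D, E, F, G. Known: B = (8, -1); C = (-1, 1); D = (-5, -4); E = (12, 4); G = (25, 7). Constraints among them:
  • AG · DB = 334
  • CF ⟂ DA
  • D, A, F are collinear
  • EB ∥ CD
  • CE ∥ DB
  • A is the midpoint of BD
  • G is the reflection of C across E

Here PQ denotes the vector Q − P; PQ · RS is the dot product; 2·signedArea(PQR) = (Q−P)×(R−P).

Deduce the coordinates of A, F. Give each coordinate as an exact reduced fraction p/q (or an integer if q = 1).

1. A_x = 3/2  [A is the midpoint of BD]
2. A_y = -5/2  [A is the midpoint of BD]
   → A = (3/2, -5/2)
3. F_x = -19/178  [D, A, F are collinear ∩ CF ⟂ DA]
4. F_y = -511/178  [D, A, F are collinear ∩ CF ⟂ DA]
   → F = (-19/178, -511/178)

A = (3/2, -5/2)
F = (-19/178, -511/178)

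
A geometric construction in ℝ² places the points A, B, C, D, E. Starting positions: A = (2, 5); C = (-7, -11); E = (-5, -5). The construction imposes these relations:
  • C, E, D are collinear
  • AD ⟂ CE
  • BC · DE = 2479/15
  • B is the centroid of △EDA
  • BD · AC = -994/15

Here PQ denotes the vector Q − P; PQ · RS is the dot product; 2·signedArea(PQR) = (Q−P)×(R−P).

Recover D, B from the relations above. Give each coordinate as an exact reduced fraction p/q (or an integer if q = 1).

1. D_x = -13/10  [C, E, D are collinear ∩ AD ⟂ CE]
2. D_y = 61/10  [C, E, D are collinear ∩ AD ⟂ CE]
   → D = (-13/10, 61/10)
3. B_x = -43/30  [B is the centroid of △EDA]
4. B_y = 61/30  [B is the centroid of △EDA]
   → B = (-43/30, 61/30)

B = (-43/30, 61/30)
D = (-13/10, 61/10)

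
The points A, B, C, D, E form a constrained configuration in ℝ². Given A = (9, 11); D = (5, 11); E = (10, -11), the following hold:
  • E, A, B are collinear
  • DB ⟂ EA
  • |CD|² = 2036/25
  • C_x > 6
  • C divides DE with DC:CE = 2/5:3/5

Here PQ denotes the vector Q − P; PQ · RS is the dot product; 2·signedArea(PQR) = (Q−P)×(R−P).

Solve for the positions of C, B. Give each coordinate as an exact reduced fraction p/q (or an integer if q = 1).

1. C_x = 7  [C divides DE with DC:CE = 2/5:3/5]
2. C_y = 11/5  [C divides DE with DC:CE = 2/5:3/5]
   → C = (7, 11/5)
3. B_x = 4361/485  [E, A, B are collinear ∩ DB ⟂ EA]
4. B_y = 5423/485  [E, A, B are collinear ∩ DB ⟂ EA]
   → B = (4361/485, 5423/485)

B = (4361/485, 5423/485)
C = (7, 11/5)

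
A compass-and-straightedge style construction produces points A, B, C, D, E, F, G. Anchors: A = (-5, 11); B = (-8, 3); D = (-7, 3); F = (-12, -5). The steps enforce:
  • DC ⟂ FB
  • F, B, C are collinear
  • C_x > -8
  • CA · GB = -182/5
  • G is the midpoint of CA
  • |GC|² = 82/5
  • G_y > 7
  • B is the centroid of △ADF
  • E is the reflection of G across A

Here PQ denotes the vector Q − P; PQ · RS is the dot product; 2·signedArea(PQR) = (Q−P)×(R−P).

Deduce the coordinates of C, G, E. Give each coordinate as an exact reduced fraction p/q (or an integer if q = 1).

C = (-39/5, 17/5)
E = (-18/5, 74/5)
G = (-32/5, 36/5)

1. C_x = -39/5  [F, B, C are collinear ∩ DC ⟂ FB]
2. C_y = 17/5  [F, B, C are collinear ∩ DC ⟂ FB]
   → C = (-39/5, 17/5)
3. G_x = -32/5  [G is the midpoint of CA]
4. G_y = 36/5  [G is the midpoint of CA]
   → G = (-32/5, 36/5)
5. E_x = -18/5  [E is the reflection of G across A]
6. E_y = 74/5  [E is the reflection of G across A]
   → E = (-18/5, 74/5)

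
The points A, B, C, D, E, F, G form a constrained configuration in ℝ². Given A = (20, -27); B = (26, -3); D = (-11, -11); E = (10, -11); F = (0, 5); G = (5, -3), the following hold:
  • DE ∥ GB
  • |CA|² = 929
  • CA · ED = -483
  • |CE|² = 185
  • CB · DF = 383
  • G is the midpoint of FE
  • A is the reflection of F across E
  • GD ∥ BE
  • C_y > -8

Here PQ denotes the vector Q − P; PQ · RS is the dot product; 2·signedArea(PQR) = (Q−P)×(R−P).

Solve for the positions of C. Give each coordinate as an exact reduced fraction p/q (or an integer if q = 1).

1. C_x = -3  [CA · ED = -483 ∩ CB · DF = 383]
2. C_y = -7  [CA · ED = -483 ∩ CB · DF = 383]
   → C = (-3, -7)

C = (-3, -7)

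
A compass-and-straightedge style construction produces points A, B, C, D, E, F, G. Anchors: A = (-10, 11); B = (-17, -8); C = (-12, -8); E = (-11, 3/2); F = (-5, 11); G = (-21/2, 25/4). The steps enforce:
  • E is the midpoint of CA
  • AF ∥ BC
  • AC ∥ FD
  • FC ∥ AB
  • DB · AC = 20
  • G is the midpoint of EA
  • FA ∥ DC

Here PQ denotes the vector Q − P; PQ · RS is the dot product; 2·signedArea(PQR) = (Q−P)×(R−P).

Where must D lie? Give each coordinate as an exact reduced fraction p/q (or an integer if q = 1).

1. D_x = -7  [FA ∥ DC ∩ AC ∥ FD]
2. D_y = -8  [FA ∥ DC ∩ AC ∥ FD]
   → D = (-7, -8)

D = (-7, -8)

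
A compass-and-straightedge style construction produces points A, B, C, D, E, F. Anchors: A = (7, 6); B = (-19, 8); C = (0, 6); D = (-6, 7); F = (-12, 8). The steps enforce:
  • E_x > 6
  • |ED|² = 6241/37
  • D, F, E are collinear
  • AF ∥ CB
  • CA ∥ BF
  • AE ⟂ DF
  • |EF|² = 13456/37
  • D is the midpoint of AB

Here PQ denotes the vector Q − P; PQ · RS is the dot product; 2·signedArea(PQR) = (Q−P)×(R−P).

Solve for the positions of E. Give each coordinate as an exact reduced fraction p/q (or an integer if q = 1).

1. E_x = 252/37  [D, F, E are collinear ∩ AE ⟂ DF]
2. E_y = 180/37  [D, F, E are collinear ∩ AE ⟂ DF]
   → E = (252/37, 180/37)

E = (252/37, 180/37)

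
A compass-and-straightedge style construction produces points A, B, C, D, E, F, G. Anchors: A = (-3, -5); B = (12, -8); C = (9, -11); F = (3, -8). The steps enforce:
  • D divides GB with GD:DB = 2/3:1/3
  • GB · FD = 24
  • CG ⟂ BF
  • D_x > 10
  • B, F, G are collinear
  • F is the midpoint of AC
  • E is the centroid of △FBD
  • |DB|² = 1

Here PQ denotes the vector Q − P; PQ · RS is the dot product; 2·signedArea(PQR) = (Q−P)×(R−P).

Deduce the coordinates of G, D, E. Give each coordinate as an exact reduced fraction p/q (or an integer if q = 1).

1. G_x = 9  [B, F, G are collinear ∩ CG ⟂ BF]
2. G_y = -8  [B, F, G are collinear ∩ CG ⟂ BF]
   → G = (9, -8)
3. D_x = 11  [D divides GB with GD:DB = 2/3:1/3]
4. D_y = -8  [D divides GB with GD:DB = 2/3:1/3]
   → D = (11, -8)
5. E_x = 26/3  [E is the centroid of △FBD]
6. E_y = -8  [E is the centroid of △FBD]
   → E = (26/3, -8)

D = (11, -8)
E = (26/3, -8)
G = (9, -8)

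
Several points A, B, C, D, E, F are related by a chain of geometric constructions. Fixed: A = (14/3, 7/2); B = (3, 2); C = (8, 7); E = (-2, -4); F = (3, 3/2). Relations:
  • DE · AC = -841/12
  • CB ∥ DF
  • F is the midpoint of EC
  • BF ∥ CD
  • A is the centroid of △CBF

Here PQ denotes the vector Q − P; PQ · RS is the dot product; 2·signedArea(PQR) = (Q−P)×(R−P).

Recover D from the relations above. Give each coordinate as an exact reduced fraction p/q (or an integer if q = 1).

D = (8, 13/2)

1. D_x = 8  [CB ∥ DF ∩ BF ∥ CD]
2. D_y = 13/2  [CB ∥ DF ∩ BF ∥ CD]
   → D = (8, 13/2)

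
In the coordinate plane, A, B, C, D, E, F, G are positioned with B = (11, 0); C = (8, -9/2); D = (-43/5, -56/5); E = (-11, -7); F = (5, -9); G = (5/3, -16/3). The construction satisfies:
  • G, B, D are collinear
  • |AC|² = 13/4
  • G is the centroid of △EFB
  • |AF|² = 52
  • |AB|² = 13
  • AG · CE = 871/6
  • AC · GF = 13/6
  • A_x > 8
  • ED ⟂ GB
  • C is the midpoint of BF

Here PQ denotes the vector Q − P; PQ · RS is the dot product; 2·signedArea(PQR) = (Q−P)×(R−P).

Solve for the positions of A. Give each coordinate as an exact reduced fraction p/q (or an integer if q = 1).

A = (9, -3)

1. A_x = 9  [AG · CE = 871/6 ∩ AC · GF = 13/6]
2. A_y = -3  [AG · CE = 871/6 ∩ AC · GF = 13/6]
   → A = (9, -3)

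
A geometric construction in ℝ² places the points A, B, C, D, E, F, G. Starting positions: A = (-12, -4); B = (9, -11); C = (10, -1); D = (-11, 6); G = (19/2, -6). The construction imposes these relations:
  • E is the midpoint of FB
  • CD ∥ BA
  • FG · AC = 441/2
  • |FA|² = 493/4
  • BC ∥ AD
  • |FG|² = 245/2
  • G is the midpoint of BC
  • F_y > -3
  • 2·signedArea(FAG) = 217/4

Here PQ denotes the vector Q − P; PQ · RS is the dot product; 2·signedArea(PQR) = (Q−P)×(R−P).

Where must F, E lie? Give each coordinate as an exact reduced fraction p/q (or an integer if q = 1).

1. F_x = -1  [2·signedArea(FAG) = 217/4 ∩ FG · AC = 441/2]
2. F_y = -5/2  [2·signedArea(FAG) = 217/4 ∩ FG · AC = 441/2]
   → F = (-1, -5/2)
3. E_x = 4  [E is the midpoint of FB]
4. E_y = -27/4  [E is the midpoint of FB]
   → E = (4, -27/4)

E = (4, -27/4)
F = (-1, -5/2)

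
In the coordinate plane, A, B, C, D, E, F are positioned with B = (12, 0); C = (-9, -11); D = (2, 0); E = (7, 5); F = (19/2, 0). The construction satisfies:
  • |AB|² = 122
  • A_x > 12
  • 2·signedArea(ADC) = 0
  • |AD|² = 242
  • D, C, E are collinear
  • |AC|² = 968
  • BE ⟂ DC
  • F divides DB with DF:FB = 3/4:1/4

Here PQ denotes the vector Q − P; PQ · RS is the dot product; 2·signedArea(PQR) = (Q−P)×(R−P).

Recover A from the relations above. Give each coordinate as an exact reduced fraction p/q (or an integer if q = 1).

A = (13, 11)

1. A_x = 13  [line 11·x + -11·y + -22 = 0 ∩ |AD|² = 242]
2. A_y = 11  [line 11·x + -11·y + -22 = 0 ∩ |AD|² = 242]
   → A = (13, 11)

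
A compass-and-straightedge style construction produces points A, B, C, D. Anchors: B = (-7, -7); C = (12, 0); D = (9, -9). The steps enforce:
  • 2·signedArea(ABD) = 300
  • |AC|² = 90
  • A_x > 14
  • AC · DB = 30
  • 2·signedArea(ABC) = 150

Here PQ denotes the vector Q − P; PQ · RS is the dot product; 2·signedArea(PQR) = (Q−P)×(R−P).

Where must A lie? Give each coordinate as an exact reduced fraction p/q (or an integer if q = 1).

A = (15, 9)

1. A_x = 15  [2·signedArea(ABD) = 300 ∩ AC · DB = 30]
2. A_y = 9  [2·signedArea(ABD) = 300 ∩ AC · DB = 30]
   → A = (15, 9)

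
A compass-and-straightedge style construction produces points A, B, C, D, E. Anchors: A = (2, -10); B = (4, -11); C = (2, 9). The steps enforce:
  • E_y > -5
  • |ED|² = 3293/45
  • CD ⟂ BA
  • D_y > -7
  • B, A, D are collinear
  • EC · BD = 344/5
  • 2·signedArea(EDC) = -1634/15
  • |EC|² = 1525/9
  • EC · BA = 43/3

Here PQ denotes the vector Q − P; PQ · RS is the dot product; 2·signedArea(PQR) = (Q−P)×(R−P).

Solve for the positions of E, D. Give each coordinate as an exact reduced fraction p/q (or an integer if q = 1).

D = (-28/5, -31/5)
E = (8/3, -4)

1. D_x = -28/5  [B, A, D are collinear ∩ CD ⟂ BA]
2. D_y = -31/5  [B, A, D are collinear ∩ CD ⟂ BA]
   → D = (-28/5, -31/5)
3. E_x = 8/3  [line 48/5·x + -24/5·y + -224/5 = 0 ∩ |ED|² = 3293/45]
4. E_y = -4  [line 48/5·x + -24/5·y + -224/5 = 0 ∩ |ED|² = 3293/45]
   → E = (8/3, -4)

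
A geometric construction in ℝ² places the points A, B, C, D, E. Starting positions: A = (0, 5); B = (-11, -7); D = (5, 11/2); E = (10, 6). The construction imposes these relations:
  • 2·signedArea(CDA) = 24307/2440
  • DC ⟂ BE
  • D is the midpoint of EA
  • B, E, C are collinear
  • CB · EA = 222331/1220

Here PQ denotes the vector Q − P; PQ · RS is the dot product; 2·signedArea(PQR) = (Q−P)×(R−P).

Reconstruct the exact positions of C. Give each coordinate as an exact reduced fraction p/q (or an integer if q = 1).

C = (7517/1220, 4421/1220)

1. C_x = 7517/1220  [B, E, C are collinear ∩ DC ⟂ BE]
2. C_y = 4421/1220  [B, E, C are collinear ∩ DC ⟂ BE]
   → C = (7517/1220, 4421/1220)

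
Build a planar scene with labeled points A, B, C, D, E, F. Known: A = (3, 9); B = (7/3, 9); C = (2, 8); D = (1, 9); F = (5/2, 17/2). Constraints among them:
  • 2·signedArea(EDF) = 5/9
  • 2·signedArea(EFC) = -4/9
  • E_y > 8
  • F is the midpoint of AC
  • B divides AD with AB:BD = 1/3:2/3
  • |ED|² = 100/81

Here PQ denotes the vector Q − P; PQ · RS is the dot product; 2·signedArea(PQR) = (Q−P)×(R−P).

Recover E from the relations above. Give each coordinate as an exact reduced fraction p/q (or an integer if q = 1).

E = (19/9, 9)

1. E_x = 19/9  [2·signedArea(EFC) = -4/9 ∩ 2·signedArea(EDF) = 5/9]
2. E_y = 9  [2·signedArea(EFC) = -4/9 ∩ 2·signedArea(EDF) = 5/9]
   → E = (19/9, 9)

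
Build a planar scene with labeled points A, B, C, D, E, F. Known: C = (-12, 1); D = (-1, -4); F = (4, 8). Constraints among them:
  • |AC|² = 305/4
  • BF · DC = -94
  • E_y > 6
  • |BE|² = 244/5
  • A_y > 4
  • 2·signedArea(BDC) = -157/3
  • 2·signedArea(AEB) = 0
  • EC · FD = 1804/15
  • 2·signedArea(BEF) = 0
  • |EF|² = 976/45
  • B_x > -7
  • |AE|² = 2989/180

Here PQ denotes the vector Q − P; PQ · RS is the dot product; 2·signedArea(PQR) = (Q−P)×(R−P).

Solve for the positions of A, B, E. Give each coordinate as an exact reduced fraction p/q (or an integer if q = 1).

1. B_x = -20/3  [BF · DC = -94 ∩ 2·signedArea(BDC) = -157/3]
2. B_y = 10/3  [BF · DC = -94 ∩ 2·signedArea(BDC) = -157/3]
   → B = (-20/3, 10/3)
3. E_x = -4/15  [2·signedArea(BEF) = 0 ∩ EC · FD = 1804/15]
4. E_y = 92/15  [2·signedArea(BEF) = 0 ∩ EC · FD = 1804/15]
   → E = (-4/15, 92/15)
5. A_x = -4  [line 14/5·x + -32/5·y + 40 = 0 ∩ |AC|² = 305/4]
6. A_y = 9/2  [line 14/5·x + -32/5·y + 40 = 0 ∩ |AC|² = 305/4]
   → A = (-4, 9/2)

A = (-4, 9/2)
B = (-20/3, 10/3)
E = (-4/15, 92/15)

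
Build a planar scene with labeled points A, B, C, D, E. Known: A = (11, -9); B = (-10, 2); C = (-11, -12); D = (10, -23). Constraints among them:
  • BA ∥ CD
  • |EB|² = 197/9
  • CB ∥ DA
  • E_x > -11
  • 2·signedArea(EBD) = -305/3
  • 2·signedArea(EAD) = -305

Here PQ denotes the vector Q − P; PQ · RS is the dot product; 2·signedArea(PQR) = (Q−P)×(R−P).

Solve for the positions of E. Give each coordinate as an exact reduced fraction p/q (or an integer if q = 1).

E = (-31/3, -8/3)

1. E_x = -31/3  [2·signedArea(EBD) = -305/3 ∩ 2·signedArea(EAD) = -305]
2. E_y = -8/3  [2·signedArea(EBD) = -305/3 ∩ 2·signedArea(EAD) = -305]
   → E = (-31/3, -8/3)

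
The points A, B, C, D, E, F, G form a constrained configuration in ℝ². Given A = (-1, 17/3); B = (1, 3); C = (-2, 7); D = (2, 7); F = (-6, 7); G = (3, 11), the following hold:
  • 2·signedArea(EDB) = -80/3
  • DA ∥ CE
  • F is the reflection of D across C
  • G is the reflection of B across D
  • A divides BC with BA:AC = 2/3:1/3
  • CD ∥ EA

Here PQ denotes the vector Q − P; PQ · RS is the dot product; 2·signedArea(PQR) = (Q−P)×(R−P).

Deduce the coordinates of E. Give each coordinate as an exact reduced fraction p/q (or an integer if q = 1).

1. E_x = -5  [CD ∥ EA ∩ DA ∥ CE]
2. E_y = 17/3  [CD ∥ EA ∩ DA ∥ CE]
   → E = (-5, 17/3)

E = (-5, 17/3)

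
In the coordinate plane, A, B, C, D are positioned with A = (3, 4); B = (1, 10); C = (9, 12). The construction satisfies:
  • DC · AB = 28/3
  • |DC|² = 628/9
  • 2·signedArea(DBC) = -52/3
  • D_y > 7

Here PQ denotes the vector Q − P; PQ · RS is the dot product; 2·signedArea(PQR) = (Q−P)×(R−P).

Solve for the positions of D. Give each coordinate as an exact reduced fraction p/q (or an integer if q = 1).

1. D_x = 5/3  [2·signedArea(DBC) = -52/3 ∩ DC · AB = 28/3]
2. D_y = 8  [2·signedArea(DBC) = -52/3 ∩ DC · AB = 28/3]
   → D = (5/3, 8)

D = (5/3, 8)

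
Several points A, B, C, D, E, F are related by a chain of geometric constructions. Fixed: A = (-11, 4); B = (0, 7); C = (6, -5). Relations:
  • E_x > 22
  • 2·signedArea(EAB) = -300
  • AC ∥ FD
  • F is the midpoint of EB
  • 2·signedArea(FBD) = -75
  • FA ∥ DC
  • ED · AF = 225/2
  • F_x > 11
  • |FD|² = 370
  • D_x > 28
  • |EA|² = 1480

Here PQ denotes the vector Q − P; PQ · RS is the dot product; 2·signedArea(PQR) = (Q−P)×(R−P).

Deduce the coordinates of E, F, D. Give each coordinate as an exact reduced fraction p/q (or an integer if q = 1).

1. E_x = 23  [line -3·x + 11·y + 223 = 0 ∩ |EA|² = 1480]
2. E_y = -14  [line -3·x + 11·y + 223 = 0 ∩ |EA|² = 1480]
   → E = (23, -14)
3. F_x = 23/2  [F is the midpoint of EB]
4. F_y = -7/2  [F is the midpoint of EB]
   → F = (23/2, -7/2)
5. D_x = 57/2  [ED · AF = 225/2 ∩ FA ∥ DC]
6. D_y = -25/2  [ED · AF = 225/2 ∩ FA ∥ DC]
   → D = (57/2, -25/2)

D = (57/2, -25/2)
E = (23, -14)
F = (23/2, -7/2)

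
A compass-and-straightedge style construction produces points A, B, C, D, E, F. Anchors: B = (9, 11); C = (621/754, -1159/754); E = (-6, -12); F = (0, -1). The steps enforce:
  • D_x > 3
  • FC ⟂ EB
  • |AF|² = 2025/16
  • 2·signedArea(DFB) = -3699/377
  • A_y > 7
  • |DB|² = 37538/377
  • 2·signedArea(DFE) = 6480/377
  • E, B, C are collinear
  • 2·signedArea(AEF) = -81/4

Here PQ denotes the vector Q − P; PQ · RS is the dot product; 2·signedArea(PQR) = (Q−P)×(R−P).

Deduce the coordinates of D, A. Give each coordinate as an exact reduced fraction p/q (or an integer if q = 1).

A = (27/4, 8)
D = (1338/377, 996/377)

1. D_x = 1338/377  [2·signedArea(DFE) = 6480/377 ∩ 2·signedArea(DFB) = -3699/377]
2. D_y = 996/377  [2·signedArea(DFE) = 6480/377 ∩ 2·signedArea(DFB) = -3699/377]
   → D = (1338/377, 996/377)
3. A_x = 27/4  [line -11·x + 6·y + 105/4 = 0 ∩ |AF|² = 2025/16]
4. A_y = 8  [line -11·x + 6·y + 105/4 = 0 ∩ |AF|² = 2025/16]
   → A = (27/4, 8)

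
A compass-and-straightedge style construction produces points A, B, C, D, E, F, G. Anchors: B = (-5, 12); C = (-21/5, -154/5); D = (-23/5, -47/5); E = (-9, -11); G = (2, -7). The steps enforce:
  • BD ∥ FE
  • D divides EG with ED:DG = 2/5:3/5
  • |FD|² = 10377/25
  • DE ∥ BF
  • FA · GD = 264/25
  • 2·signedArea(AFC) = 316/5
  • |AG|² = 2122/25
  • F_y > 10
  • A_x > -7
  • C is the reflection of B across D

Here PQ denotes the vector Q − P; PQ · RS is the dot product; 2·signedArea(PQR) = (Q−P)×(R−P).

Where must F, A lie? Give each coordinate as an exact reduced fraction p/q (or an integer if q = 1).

A = (-31/5, -14/5)
F = (-47/5, 52/5)

1. F_x = -47/5  [BD ∥ FE ∩ DE ∥ BF]
2. F_y = 52/5  [BD ∥ FE ∩ DE ∥ BF]
   → F = (-47/5, 52/5)
3. A_x = -31/5  [2·signedArea(AFC) = 316/5 ∩ FA · GD = 264/25]
4. A_y = -14/5  [2·signedArea(AFC) = 316/5 ∩ FA · GD = 264/25]
   → A = (-31/5, -14/5)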